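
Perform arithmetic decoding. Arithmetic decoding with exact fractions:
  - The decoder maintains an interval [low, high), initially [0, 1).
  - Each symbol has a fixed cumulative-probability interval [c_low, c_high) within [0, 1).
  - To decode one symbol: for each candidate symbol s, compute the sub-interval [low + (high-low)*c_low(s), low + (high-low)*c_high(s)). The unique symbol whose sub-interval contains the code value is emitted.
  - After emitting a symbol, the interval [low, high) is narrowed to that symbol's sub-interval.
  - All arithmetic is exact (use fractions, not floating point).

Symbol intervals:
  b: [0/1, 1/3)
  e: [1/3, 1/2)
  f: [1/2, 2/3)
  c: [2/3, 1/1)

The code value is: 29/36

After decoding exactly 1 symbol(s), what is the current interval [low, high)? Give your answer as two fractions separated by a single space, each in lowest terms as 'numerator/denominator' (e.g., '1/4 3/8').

Answer: 2/3 1/1

Derivation:
Step 1: interval [0/1, 1/1), width = 1/1 - 0/1 = 1/1
  'b': [0/1 + 1/1*0/1, 0/1 + 1/1*1/3) = [0/1, 1/3)
  'e': [0/1 + 1/1*1/3, 0/1 + 1/1*1/2) = [1/3, 1/2)
  'f': [0/1 + 1/1*1/2, 0/1 + 1/1*2/3) = [1/2, 2/3)
  'c': [0/1 + 1/1*2/3, 0/1 + 1/1*1/1) = [2/3, 1/1) <- contains code 29/36
  emit 'c', narrow to [2/3, 1/1)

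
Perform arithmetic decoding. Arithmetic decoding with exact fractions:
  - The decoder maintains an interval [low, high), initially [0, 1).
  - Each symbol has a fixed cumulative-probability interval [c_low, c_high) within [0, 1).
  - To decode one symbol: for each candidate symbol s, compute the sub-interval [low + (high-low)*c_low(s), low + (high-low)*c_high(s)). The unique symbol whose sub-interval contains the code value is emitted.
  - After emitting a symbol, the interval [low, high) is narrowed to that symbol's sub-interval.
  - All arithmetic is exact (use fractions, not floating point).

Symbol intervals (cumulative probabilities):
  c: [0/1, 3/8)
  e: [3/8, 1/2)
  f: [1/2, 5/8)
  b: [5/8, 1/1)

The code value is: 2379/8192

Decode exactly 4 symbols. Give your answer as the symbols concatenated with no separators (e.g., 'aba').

Answer: cbec

Derivation:
Step 1: interval [0/1, 1/1), width = 1/1 - 0/1 = 1/1
  'c': [0/1 + 1/1*0/1, 0/1 + 1/1*3/8) = [0/1, 3/8) <- contains code 2379/8192
  'e': [0/1 + 1/1*3/8, 0/1 + 1/1*1/2) = [3/8, 1/2)
  'f': [0/1 + 1/1*1/2, 0/1 + 1/1*5/8) = [1/2, 5/8)
  'b': [0/1 + 1/1*5/8, 0/1 + 1/1*1/1) = [5/8, 1/1)
  emit 'c', narrow to [0/1, 3/8)
Step 2: interval [0/1, 3/8), width = 3/8 - 0/1 = 3/8
  'c': [0/1 + 3/8*0/1, 0/1 + 3/8*3/8) = [0/1, 9/64)
  'e': [0/1 + 3/8*3/8, 0/1 + 3/8*1/2) = [9/64, 3/16)
  'f': [0/1 + 3/8*1/2, 0/1 + 3/8*5/8) = [3/16, 15/64)
  'b': [0/1 + 3/8*5/8, 0/1 + 3/8*1/1) = [15/64, 3/8) <- contains code 2379/8192
  emit 'b', narrow to [15/64, 3/8)
Step 3: interval [15/64, 3/8), width = 3/8 - 15/64 = 9/64
  'c': [15/64 + 9/64*0/1, 15/64 + 9/64*3/8) = [15/64, 147/512)
  'e': [15/64 + 9/64*3/8, 15/64 + 9/64*1/2) = [147/512, 39/128) <- contains code 2379/8192
  'f': [15/64 + 9/64*1/2, 15/64 + 9/64*5/8) = [39/128, 165/512)
  'b': [15/64 + 9/64*5/8, 15/64 + 9/64*1/1) = [165/512, 3/8)
  emit 'e', narrow to [147/512, 39/128)
Step 4: interval [147/512, 39/128), width = 39/128 - 147/512 = 9/512
  'c': [147/512 + 9/512*0/1, 147/512 + 9/512*3/8) = [147/512, 1203/4096) <- contains code 2379/8192
  'e': [147/512 + 9/512*3/8, 147/512 + 9/512*1/2) = [1203/4096, 303/1024)
  'f': [147/512 + 9/512*1/2, 147/512 + 9/512*5/8) = [303/1024, 1221/4096)
  'b': [147/512 + 9/512*5/8, 147/512 + 9/512*1/1) = [1221/4096, 39/128)
  emit 'c', narrow to [147/512, 1203/4096)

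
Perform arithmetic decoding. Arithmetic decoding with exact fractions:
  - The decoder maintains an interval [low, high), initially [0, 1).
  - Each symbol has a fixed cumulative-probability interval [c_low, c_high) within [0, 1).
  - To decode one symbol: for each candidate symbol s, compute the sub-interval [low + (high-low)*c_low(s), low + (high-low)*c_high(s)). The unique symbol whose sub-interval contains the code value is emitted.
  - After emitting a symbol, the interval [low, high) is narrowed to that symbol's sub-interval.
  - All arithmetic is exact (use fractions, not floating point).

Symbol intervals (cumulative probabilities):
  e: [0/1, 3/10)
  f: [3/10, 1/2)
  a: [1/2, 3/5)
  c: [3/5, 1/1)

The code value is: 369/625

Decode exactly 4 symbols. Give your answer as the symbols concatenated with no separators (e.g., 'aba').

Step 1: interval [0/1, 1/1), width = 1/1 - 0/1 = 1/1
  'e': [0/1 + 1/1*0/1, 0/1 + 1/1*3/10) = [0/1, 3/10)
  'f': [0/1 + 1/1*3/10, 0/1 + 1/1*1/2) = [3/10, 1/2)
  'a': [0/1 + 1/1*1/2, 0/1 + 1/1*3/5) = [1/2, 3/5) <- contains code 369/625
  'c': [0/1 + 1/1*3/5, 0/1 + 1/1*1/1) = [3/5, 1/1)
  emit 'a', narrow to [1/2, 3/5)
Step 2: interval [1/2, 3/5), width = 3/5 - 1/2 = 1/10
  'e': [1/2 + 1/10*0/1, 1/2 + 1/10*3/10) = [1/2, 53/100)
  'f': [1/2 + 1/10*3/10, 1/2 + 1/10*1/2) = [53/100, 11/20)
  'a': [1/2 + 1/10*1/2, 1/2 + 1/10*3/5) = [11/20, 14/25)
  'c': [1/2 + 1/10*3/5, 1/2 + 1/10*1/1) = [14/25, 3/5) <- contains code 369/625
  emit 'c', narrow to [14/25, 3/5)
Step 3: interval [14/25, 3/5), width = 3/5 - 14/25 = 1/25
  'e': [14/25 + 1/25*0/1, 14/25 + 1/25*3/10) = [14/25, 143/250)
  'f': [14/25 + 1/25*3/10, 14/25 + 1/25*1/2) = [143/250, 29/50)
  'a': [14/25 + 1/25*1/2, 14/25 + 1/25*3/5) = [29/50, 73/125)
  'c': [14/25 + 1/25*3/5, 14/25 + 1/25*1/1) = [73/125, 3/5) <- contains code 369/625
  emit 'c', narrow to [73/125, 3/5)
Step 4: interval [73/125, 3/5), width = 3/5 - 73/125 = 2/125
  'e': [73/125 + 2/125*0/1, 73/125 + 2/125*3/10) = [73/125, 368/625)
  'f': [73/125 + 2/125*3/10, 73/125 + 2/125*1/2) = [368/625, 74/125) <- contains code 369/625
  'a': [73/125 + 2/125*1/2, 73/125 + 2/125*3/5) = [74/125, 371/625)
  'c': [73/125 + 2/125*3/5, 73/125 + 2/125*1/1) = [371/625, 3/5)
  emit 'f', narrow to [368/625, 74/125)

Answer: accf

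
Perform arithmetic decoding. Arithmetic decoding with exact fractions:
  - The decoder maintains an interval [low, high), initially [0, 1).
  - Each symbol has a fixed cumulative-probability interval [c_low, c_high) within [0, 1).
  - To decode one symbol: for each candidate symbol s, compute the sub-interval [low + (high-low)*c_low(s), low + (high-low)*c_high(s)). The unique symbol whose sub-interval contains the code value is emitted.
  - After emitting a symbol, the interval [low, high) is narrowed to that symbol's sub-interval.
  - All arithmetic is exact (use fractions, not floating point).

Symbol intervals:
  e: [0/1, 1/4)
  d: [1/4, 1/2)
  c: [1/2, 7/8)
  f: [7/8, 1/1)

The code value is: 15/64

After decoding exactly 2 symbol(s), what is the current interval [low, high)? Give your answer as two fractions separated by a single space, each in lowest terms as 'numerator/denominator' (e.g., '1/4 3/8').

Step 1: interval [0/1, 1/1), width = 1/1 - 0/1 = 1/1
  'e': [0/1 + 1/1*0/1, 0/1 + 1/1*1/4) = [0/1, 1/4) <- contains code 15/64
  'd': [0/1 + 1/1*1/4, 0/1 + 1/1*1/2) = [1/4, 1/2)
  'c': [0/1 + 1/1*1/2, 0/1 + 1/1*7/8) = [1/2, 7/8)
  'f': [0/1 + 1/1*7/8, 0/1 + 1/1*1/1) = [7/8, 1/1)
  emit 'e', narrow to [0/1, 1/4)
Step 2: interval [0/1, 1/4), width = 1/4 - 0/1 = 1/4
  'e': [0/1 + 1/4*0/1, 0/1 + 1/4*1/4) = [0/1, 1/16)
  'd': [0/1 + 1/4*1/4, 0/1 + 1/4*1/2) = [1/16, 1/8)
  'c': [0/1 + 1/4*1/2, 0/1 + 1/4*7/8) = [1/8, 7/32)
  'f': [0/1 + 1/4*7/8, 0/1 + 1/4*1/1) = [7/32, 1/4) <- contains code 15/64
  emit 'f', narrow to [7/32, 1/4)

Answer: 7/32 1/4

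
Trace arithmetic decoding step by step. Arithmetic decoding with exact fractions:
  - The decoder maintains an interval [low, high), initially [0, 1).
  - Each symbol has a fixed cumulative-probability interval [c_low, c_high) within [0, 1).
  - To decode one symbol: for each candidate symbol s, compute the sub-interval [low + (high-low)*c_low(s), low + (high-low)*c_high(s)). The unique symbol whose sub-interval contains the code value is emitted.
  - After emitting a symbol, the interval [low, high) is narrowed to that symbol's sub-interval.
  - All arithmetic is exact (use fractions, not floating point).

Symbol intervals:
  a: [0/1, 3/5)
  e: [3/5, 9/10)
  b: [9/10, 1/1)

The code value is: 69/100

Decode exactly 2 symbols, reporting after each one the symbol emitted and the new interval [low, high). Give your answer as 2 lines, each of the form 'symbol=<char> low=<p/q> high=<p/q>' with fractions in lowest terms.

Step 1: interval [0/1, 1/1), width = 1/1 - 0/1 = 1/1
  'a': [0/1 + 1/1*0/1, 0/1 + 1/1*3/5) = [0/1, 3/5)
  'e': [0/1 + 1/1*3/5, 0/1 + 1/1*9/10) = [3/5, 9/10) <- contains code 69/100
  'b': [0/1 + 1/1*9/10, 0/1 + 1/1*1/1) = [9/10, 1/1)
  emit 'e', narrow to [3/5, 9/10)
Step 2: interval [3/5, 9/10), width = 9/10 - 3/5 = 3/10
  'a': [3/5 + 3/10*0/1, 3/5 + 3/10*3/5) = [3/5, 39/50) <- contains code 69/100
  'e': [3/5 + 3/10*3/5, 3/5 + 3/10*9/10) = [39/50, 87/100)
  'b': [3/5 + 3/10*9/10, 3/5 + 3/10*1/1) = [87/100, 9/10)
  emit 'a', narrow to [3/5, 39/50)

Answer: symbol=e low=3/5 high=9/10
symbol=a low=3/5 high=39/50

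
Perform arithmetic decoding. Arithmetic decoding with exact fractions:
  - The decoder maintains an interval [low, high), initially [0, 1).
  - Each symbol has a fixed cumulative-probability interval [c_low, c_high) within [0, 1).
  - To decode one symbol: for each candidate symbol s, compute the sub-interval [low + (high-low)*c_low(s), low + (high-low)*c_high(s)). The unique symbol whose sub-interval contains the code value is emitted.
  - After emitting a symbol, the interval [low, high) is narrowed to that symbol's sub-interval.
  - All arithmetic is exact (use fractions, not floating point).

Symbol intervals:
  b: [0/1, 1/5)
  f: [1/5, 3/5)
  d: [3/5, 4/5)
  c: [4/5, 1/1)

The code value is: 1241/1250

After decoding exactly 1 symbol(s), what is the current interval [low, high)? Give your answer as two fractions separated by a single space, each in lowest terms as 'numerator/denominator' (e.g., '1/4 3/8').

Answer: 4/5 1/1

Derivation:
Step 1: interval [0/1, 1/1), width = 1/1 - 0/1 = 1/1
  'b': [0/1 + 1/1*0/1, 0/1 + 1/1*1/5) = [0/1, 1/5)
  'f': [0/1 + 1/1*1/5, 0/1 + 1/1*3/5) = [1/5, 3/5)
  'd': [0/1 + 1/1*3/5, 0/1 + 1/1*4/5) = [3/5, 4/5)
  'c': [0/1 + 1/1*4/5, 0/1 + 1/1*1/1) = [4/5, 1/1) <- contains code 1241/1250
  emit 'c', narrow to [4/5, 1/1)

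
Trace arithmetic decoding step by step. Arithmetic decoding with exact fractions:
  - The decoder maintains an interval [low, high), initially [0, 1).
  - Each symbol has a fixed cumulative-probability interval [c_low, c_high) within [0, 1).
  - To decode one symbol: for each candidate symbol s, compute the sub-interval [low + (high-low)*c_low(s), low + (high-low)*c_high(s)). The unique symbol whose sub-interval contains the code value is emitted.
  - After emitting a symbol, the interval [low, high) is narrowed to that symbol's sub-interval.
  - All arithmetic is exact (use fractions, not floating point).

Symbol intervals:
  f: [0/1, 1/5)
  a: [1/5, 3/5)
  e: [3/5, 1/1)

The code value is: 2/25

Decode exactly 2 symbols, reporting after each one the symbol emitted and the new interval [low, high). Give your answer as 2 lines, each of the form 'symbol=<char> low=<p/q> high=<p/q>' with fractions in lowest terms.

Step 1: interval [0/1, 1/1), width = 1/1 - 0/1 = 1/1
  'f': [0/1 + 1/1*0/1, 0/1 + 1/1*1/5) = [0/1, 1/5) <- contains code 2/25
  'a': [0/1 + 1/1*1/5, 0/1 + 1/1*3/5) = [1/5, 3/5)
  'e': [0/1 + 1/1*3/5, 0/1 + 1/1*1/1) = [3/5, 1/1)
  emit 'f', narrow to [0/1, 1/5)
Step 2: interval [0/1, 1/5), width = 1/5 - 0/1 = 1/5
  'f': [0/1 + 1/5*0/1, 0/1 + 1/5*1/5) = [0/1, 1/25)
  'a': [0/1 + 1/5*1/5, 0/1 + 1/5*3/5) = [1/25, 3/25) <- contains code 2/25
  'e': [0/1 + 1/5*3/5, 0/1 + 1/5*1/1) = [3/25, 1/5)
  emit 'a', narrow to [1/25, 3/25)

Answer: symbol=f low=0/1 high=1/5
symbol=a low=1/25 high=3/25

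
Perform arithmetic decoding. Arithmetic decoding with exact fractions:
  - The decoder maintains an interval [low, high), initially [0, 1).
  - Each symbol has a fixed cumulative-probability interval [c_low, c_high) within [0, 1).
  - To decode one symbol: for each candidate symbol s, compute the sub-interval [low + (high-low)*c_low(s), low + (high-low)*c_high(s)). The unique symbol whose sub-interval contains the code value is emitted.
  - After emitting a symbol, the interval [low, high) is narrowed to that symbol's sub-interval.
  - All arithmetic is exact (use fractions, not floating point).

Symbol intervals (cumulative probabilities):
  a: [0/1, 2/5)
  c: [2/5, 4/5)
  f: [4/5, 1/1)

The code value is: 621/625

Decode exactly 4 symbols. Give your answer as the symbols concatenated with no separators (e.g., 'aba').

Answer: fffa

Derivation:
Step 1: interval [0/1, 1/1), width = 1/1 - 0/1 = 1/1
  'a': [0/1 + 1/1*0/1, 0/1 + 1/1*2/5) = [0/1, 2/5)
  'c': [0/1 + 1/1*2/5, 0/1 + 1/1*4/5) = [2/5, 4/5)
  'f': [0/1 + 1/1*4/5, 0/1 + 1/1*1/1) = [4/5, 1/1) <- contains code 621/625
  emit 'f', narrow to [4/5, 1/1)
Step 2: interval [4/5, 1/1), width = 1/1 - 4/5 = 1/5
  'a': [4/5 + 1/5*0/1, 4/5 + 1/5*2/5) = [4/5, 22/25)
  'c': [4/5 + 1/5*2/5, 4/5 + 1/5*4/5) = [22/25, 24/25)
  'f': [4/5 + 1/5*4/5, 4/5 + 1/5*1/1) = [24/25, 1/1) <- contains code 621/625
  emit 'f', narrow to [24/25, 1/1)
Step 3: interval [24/25, 1/1), width = 1/1 - 24/25 = 1/25
  'a': [24/25 + 1/25*0/1, 24/25 + 1/25*2/5) = [24/25, 122/125)
  'c': [24/25 + 1/25*2/5, 24/25 + 1/25*4/5) = [122/125, 124/125)
  'f': [24/25 + 1/25*4/5, 24/25 + 1/25*1/1) = [124/125, 1/1) <- contains code 621/625
  emit 'f', narrow to [124/125, 1/1)
Step 4: interval [124/125, 1/1), width = 1/1 - 124/125 = 1/125
  'a': [124/125 + 1/125*0/1, 124/125 + 1/125*2/5) = [124/125, 622/625) <- contains code 621/625
  'c': [124/125 + 1/125*2/5, 124/125 + 1/125*4/5) = [622/625, 624/625)
  'f': [124/125 + 1/125*4/5, 124/125 + 1/125*1/1) = [624/625, 1/1)
  emit 'a', narrow to [124/125, 622/625)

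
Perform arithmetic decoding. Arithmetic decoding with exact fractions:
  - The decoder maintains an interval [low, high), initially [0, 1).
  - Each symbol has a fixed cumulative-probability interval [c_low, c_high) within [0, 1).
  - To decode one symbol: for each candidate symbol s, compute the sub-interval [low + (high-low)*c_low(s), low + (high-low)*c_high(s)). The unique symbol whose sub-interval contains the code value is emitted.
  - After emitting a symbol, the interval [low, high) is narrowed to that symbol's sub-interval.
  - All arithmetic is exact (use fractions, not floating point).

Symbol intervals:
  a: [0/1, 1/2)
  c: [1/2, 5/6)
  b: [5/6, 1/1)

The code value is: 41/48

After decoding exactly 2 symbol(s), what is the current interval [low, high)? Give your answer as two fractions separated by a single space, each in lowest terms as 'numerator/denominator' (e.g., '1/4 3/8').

Answer: 5/6 11/12

Derivation:
Step 1: interval [0/1, 1/1), width = 1/1 - 0/1 = 1/1
  'a': [0/1 + 1/1*0/1, 0/1 + 1/1*1/2) = [0/1, 1/2)
  'c': [0/1 + 1/1*1/2, 0/1 + 1/1*5/6) = [1/2, 5/6)
  'b': [0/1 + 1/1*5/6, 0/1 + 1/1*1/1) = [5/6, 1/1) <- contains code 41/48
  emit 'b', narrow to [5/6, 1/1)
Step 2: interval [5/6, 1/1), width = 1/1 - 5/6 = 1/6
  'a': [5/6 + 1/6*0/1, 5/6 + 1/6*1/2) = [5/6, 11/12) <- contains code 41/48
  'c': [5/6 + 1/6*1/2, 5/6 + 1/6*5/6) = [11/12, 35/36)
  'b': [5/6 + 1/6*5/6, 5/6 + 1/6*1/1) = [35/36, 1/1)
  emit 'a', narrow to [5/6, 11/12)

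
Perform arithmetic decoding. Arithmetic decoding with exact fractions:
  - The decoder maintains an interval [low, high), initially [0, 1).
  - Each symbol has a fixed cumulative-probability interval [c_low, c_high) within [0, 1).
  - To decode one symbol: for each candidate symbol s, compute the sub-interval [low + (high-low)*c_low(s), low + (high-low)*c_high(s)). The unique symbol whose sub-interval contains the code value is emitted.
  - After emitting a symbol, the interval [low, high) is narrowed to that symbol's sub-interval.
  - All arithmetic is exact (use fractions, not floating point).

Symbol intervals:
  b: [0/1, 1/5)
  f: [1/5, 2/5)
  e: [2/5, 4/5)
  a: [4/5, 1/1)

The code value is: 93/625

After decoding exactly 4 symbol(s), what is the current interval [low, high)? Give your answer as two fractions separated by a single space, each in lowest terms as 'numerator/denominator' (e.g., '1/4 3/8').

Answer: 92/625 94/625

Derivation:
Step 1: interval [0/1, 1/1), width = 1/1 - 0/1 = 1/1
  'b': [0/1 + 1/1*0/1, 0/1 + 1/1*1/5) = [0/1, 1/5) <- contains code 93/625
  'f': [0/1 + 1/1*1/5, 0/1 + 1/1*2/5) = [1/5, 2/5)
  'e': [0/1 + 1/1*2/5, 0/1 + 1/1*4/5) = [2/5, 4/5)
  'a': [0/1 + 1/1*4/5, 0/1 + 1/1*1/1) = [4/5, 1/1)
  emit 'b', narrow to [0/1, 1/5)
Step 2: interval [0/1, 1/5), width = 1/5 - 0/1 = 1/5
  'b': [0/1 + 1/5*0/1, 0/1 + 1/5*1/5) = [0/1, 1/25)
  'f': [0/1 + 1/5*1/5, 0/1 + 1/5*2/5) = [1/25, 2/25)
  'e': [0/1 + 1/5*2/5, 0/1 + 1/5*4/5) = [2/25, 4/25) <- contains code 93/625
  'a': [0/1 + 1/5*4/5, 0/1 + 1/5*1/1) = [4/25, 1/5)
  emit 'e', narrow to [2/25, 4/25)
Step 3: interval [2/25, 4/25), width = 4/25 - 2/25 = 2/25
  'b': [2/25 + 2/25*0/1, 2/25 + 2/25*1/5) = [2/25, 12/125)
  'f': [2/25 + 2/25*1/5, 2/25 + 2/25*2/5) = [12/125, 14/125)
  'e': [2/25 + 2/25*2/5, 2/25 + 2/25*4/5) = [14/125, 18/125)
  'a': [2/25 + 2/25*4/5, 2/25 + 2/25*1/1) = [18/125, 4/25) <- contains code 93/625
  emit 'a', narrow to [18/125, 4/25)
Step 4: interval [18/125, 4/25), width = 4/25 - 18/125 = 2/125
  'b': [18/125 + 2/125*0/1, 18/125 + 2/125*1/5) = [18/125, 92/625)
  'f': [18/125 + 2/125*1/5, 18/125 + 2/125*2/5) = [92/625, 94/625) <- contains code 93/625
  'e': [18/125 + 2/125*2/5, 18/125 + 2/125*4/5) = [94/625, 98/625)
  'a': [18/125 + 2/125*4/5, 18/125 + 2/125*1/1) = [98/625, 4/25)
  emit 'f', narrow to [92/625, 94/625)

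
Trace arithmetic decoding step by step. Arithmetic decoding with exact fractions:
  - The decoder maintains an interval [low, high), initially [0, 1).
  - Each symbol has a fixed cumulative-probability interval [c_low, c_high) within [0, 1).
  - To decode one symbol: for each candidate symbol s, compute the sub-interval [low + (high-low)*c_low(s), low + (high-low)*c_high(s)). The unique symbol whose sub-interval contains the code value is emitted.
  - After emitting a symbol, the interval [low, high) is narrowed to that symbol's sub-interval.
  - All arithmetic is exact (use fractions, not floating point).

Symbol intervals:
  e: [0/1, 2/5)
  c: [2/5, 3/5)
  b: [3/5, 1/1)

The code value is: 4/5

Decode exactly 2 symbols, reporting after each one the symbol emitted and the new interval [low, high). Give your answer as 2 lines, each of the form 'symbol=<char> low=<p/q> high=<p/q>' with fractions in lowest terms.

Answer: symbol=b low=3/5 high=1/1
symbol=c low=19/25 high=21/25

Derivation:
Step 1: interval [0/1, 1/1), width = 1/1 - 0/1 = 1/1
  'e': [0/1 + 1/1*0/1, 0/1 + 1/1*2/5) = [0/1, 2/5)
  'c': [0/1 + 1/1*2/5, 0/1 + 1/1*3/5) = [2/5, 3/5)
  'b': [0/1 + 1/1*3/5, 0/1 + 1/1*1/1) = [3/5, 1/1) <- contains code 4/5
  emit 'b', narrow to [3/5, 1/1)
Step 2: interval [3/5, 1/1), width = 1/1 - 3/5 = 2/5
  'e': [3/5 + 2/5*0/1, 3/5 + 2/5*2/5) = [3/5, 19/25)
  'c': [3/5 + 2/5*2/5, 3/5 + 2/5*3/5) = [19/25, 21/25) <- contains code 4/5
  'b': [3/5 + 2/5*3/5, 3/5 + 2/5*1/1) = [21/25, 1/1)
  emit 'c', narrow to [19/25, 21/25)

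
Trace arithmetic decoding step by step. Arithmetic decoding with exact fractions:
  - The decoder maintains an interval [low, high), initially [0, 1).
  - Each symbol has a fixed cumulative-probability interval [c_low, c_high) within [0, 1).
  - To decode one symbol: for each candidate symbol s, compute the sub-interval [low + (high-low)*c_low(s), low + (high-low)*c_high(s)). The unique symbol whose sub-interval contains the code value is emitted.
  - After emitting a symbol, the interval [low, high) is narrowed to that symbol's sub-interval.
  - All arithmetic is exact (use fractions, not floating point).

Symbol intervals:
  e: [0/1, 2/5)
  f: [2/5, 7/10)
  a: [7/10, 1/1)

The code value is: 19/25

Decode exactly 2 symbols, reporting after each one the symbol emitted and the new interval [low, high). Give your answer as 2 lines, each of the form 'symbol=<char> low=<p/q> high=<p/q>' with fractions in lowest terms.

Step 1: interval [0/1, 1/1), width = 1/1 - 0/1 = 1/1
  'e': [0/1 + 1/1*0/1, 0/1 + 1/1*2/5) = [0/1, 2/5)
  'f': [0/1 + 1/1*2/5, 0/1 + 1/1*7/10) = [2/5, 7/10)
  'a': [0/1 + 1/1*7/10, 0/1 + 1/1*1/1) = [7/10, 1/1) <- contains code 19/25
  emit 'a', narrow to [7/10, 1/1)
Step 2: interval [7/10, 1/1), width = 1/1 - 7/10 = 3/10
  'e': [7/10 + 3/10*0/1, 7/10 + 3/10*2/5) = [7/10, 41/50) <- contains code 19/25
  'f': [7/10 + 3/10*2/5, 7/10 + 3/10*7/10) = [41/50, 91/100)
  'a': [7/10 + 3/10*7/10, 7/10 + 3/10*1/1) = [91/100, 1/1)
  emit 'e', narrow to [7/10, 41/50)

Answer: symbol=a low=7/10 high=1/1
symbol=e low=7/10 high=41/50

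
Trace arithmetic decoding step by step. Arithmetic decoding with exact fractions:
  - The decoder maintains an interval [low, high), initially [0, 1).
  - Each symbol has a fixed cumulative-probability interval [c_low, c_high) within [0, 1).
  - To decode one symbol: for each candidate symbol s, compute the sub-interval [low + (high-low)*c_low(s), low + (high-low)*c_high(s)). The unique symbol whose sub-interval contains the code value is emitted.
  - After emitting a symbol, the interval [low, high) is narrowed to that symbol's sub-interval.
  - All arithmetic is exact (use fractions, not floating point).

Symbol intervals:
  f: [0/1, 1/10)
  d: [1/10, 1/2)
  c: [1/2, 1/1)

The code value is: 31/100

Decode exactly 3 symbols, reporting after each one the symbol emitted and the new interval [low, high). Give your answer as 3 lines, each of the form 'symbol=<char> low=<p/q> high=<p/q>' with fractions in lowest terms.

Answer: symbol=d low=1/10 high=1/2
symbol=c low=3/10 high=1/2
symbol=f low=3/10 high=8/25

Derivation:
Step 1: interval [0/1, 1/1), width = 1/1 - 0/1 = 1/1
  'f': [0/1 + 1/1*0/1, 0/1 + 1/1*1/10) = [0/1, 1/10)
  'd': [0/1 + 1/1*1/10, 0/1 + 1/1*1/2) = [1/10, 1/2) <- contains code 31/100
  'c': [0/1 + 1/1*1/2, 0/1 + 1/1*1/1) = [1/2, 1/1)
  emit 'd', narrow to [1/10, 1/2)
Step 2: interval [1/10, 1/2), width = 1/2 - 1/10 = 2/5
  'f': [1/10 + 2/5*0/1, 1/10 + 2/5*1/10) = [1/10, 7/50)
  'd': [1/10 + 2/5*1/10, 1/10 + 2/5*1/2) = [7/50, 3/10)
  'c': [1/10 + 2/5*1/2, 1/10 + 2/5*1/1) = [3/10, 1/2) <- contains code 31/100
  emit 'c', narrow to [3/10, 1/2)
Step 3: interval [3/10, 1/2), width = 1/2 - 3/10 = 1/5
  'f': [3/10 + 1/5*0/1, 3/10 + 1/5*1/10) = [3/10, 8/25) <- contains code 31/100
  'd': [3/10 + 1/5*1/10, 3/10 + 1/5*1/2) = [8/25, 2/5)
  'c': [3/10 + 1/5*1/2, 3/10 + 1/5*1/1) = [2/5, 1/2)
  emit 'f', narrow to [3/10, 8/25)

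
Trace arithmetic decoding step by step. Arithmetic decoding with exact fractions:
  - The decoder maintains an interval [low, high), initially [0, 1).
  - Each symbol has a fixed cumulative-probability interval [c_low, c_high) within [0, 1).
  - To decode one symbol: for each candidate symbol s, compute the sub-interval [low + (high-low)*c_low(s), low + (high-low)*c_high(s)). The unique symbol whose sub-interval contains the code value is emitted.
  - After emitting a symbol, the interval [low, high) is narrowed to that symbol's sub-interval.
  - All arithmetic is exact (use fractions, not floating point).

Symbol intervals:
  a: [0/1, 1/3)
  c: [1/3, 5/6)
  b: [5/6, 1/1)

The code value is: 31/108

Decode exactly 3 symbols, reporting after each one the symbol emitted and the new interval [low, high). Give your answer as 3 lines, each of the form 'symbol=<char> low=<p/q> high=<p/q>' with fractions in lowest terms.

Answer: symbol=a low=0/1 high=1/3
symbol=b low=5/18 high=1/3
symbol=a low=5/18 high=8/27

Derivation:
Step 1: interval [0/1, 1/1), width = 1/1 - 0/1 = 1/1
  'a': [0/1 + 1/1*0/1, 0/1 + 1/1*1/3) = [0/1, 1/3) <- contains code 31/108
  'c': [0/1 + 1/1*1/3, 0/1 + 1/1*5/6) = [1/3, 5/6)
  'b': [0/1 + 1/1*5/6, 0/1 + 1/1*1/1) = [5/6, 1/1)
  emit 'a', narrow to [0/1, 1/3)
Step 2: interval [0/1, 1/3), width = 1/3 - 0/1 = 1/3
  'a': [0/1 + 1/3*0/1, 0/1 + 1/3*1/3) = [0/1, 1/9)
  'c': [0/1 + 1/3*1/3, 0/1 + 1/3*5/6) = [1/9, 5/18)
  'b': [0/1 + 1/3*5/6, 0/1 + 1/3*1/1) = [5/18, 1/3) <- contains code 31/108
  emit 'b', narrow to [5/18, 1/3)
Step 3: interval [5/18, 1/3), width = 1/3 - 5/18 = 1/18
  'a': [5/18 + 1/18*0/1, 5/18 + 1/18*1/3) = [5/18, 8/27) <- contains code 31/108
  'c': [5/18 + 1/18*1/3, 5/18 + 1/18*5/6) = [8/27, 35/108)
  'b': [5/18 + 1/18*5/6, 5/18 + 1/18*1/1) = [35/108, 1/3)
  emit 'a', narrow to [5/18, 8/27)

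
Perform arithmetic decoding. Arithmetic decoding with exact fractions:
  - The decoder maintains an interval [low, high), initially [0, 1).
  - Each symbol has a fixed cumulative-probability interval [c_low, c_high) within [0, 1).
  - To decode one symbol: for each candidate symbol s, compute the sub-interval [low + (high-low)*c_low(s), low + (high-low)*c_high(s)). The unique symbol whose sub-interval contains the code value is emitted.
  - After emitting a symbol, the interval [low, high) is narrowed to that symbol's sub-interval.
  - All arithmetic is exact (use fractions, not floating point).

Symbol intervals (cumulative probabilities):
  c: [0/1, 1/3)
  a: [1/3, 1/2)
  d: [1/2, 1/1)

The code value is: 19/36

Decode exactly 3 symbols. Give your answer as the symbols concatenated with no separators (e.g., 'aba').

Answer: dcc

Derivation:
Step 1: interval [0/1, 1/1), width = 1/1 - 0/1 = 1/1
  'c': [0/1 + 1/1*0/1, 0/1 + 1/1*1/3) = [0/1, 1/3)
  'a': [0/1 + 1/1*1/3, 0/1 + 1/1*1/2) = [1/3, 1/2)
  'd': [0/1 + 1/1*1/2, 0/1 + 1/1*1/1) = [1/2, 1/1) <- contains code 19/36
  emit 'd', narrow to [1/2, 1/1)
Step 2: interval [1/2, 1/1), width = 1/1 - 1/2 = 1/2
  'c': [1/2 + 1/2*0/1, 1/2 + 1/2*1/3) = [1/2, 2/3) <- contains code 19/36
  'a': [1/2 + 1/2*1/3, 1/2 + 1/2*1/2) = [2/3, 3/4)
  'd': [1/2 + 1/2*1/2, 1/2 + 1/2*1/1) = [3/4, 1/1)
  emit 'c', narrow to [1/2, 2/3)
Step 3: interval [1/2, 2/3), width = 2/3 - 1/2 = 1/6
  'c': [1/2 + 1/6*0/1, 1/2 + 1/6*1/3) = [1/2, 5/9) <- contains code 19/36
  'a': [1/2 + 1/6*1/3, 1/2 + 1/6*1/2) = [5/9, 7/12)
  'd': [1/2 + 1/6*1/2, 1/2 + 1/6*1/1) = [7/12, 2/3)
  emit 'c', narrow to [1/2, 5/9)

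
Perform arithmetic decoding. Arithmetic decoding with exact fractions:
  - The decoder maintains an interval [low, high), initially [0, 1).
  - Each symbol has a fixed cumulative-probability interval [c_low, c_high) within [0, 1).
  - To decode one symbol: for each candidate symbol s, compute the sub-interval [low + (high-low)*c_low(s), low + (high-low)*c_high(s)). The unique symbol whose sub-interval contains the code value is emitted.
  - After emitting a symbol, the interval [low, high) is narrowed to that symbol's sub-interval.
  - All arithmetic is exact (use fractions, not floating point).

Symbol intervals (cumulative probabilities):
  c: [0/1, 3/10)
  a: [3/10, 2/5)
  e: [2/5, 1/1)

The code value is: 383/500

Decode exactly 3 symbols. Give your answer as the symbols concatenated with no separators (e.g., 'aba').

Step 1: interval [0/1, 1/1), width = 1/1 - 0/1 = 1/1
  'c': [0/1 + 1/1*0/1, 0/1 + 1/1*3/10) = [0/1, 3/10)
  'a': [0/1 + 1/1*3/10, 0/1 + 1/1*2/5) = [3/10, 2/5)
  'e': [0/1 + 1/1*2/5, 0/1 + 1/1*1/1) = [2/5, 1/1) <- contains code 383/500
  emit 'e', narrow to [2/5, 1/1)
Step 2: interval [2/5, 1/1), width = 1/1 - 2/5 = 3/5
  'c': [2/5 + 3/5*0/1, 2/5 + 3/5*3/10) = [2/5, 29/50)
  'a': [2/5 + 3/5*3/10, 2/5 + 3/5*2/5) = [29/50, 16/25)
  'e': [2/5 + 3/5*2/5, 2/5 + 3/5*1/1) = [16/25, 1/1) <- contains code 383/500
  emit 'e', narrow to [16/25, 1/1)
Step 3: interval [16/25, 1/1), width = 1/1 - 16/25 = 9/25
  'c': [16/25 + 9/25*0/1, 16/25 + 9/25*3/10) = [16/25, 187/250)
  'a': [16/25 + 9/25*3/10, 16/25 + 9/25*2/5) = [187/250, 98/125) <- contains code 383/500
  'e': [16/25 + 9/25*2/5, 16/25 + 9/25*1/1) = [98/125, 1/1)
  emit 'a', narrow to [187/250, 98/125)

Answer: eea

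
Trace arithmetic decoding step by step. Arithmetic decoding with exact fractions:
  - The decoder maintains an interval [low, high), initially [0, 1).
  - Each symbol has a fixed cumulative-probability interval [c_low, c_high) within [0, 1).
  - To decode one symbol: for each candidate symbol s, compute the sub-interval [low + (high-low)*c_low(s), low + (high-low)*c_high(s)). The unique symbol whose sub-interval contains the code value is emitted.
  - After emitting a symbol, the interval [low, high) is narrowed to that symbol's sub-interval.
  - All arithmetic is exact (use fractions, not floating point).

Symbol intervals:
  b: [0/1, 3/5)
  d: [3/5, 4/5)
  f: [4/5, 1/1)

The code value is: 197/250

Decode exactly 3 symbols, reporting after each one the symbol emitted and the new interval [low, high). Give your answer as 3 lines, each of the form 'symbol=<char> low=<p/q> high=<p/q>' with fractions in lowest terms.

Answer: symbol=d low=3/5 high=4/5
symbol=f low=19/25 high=4/5
symbol=d low=98/125 high=99/125

Derivation:
Step 1: interval [0/1, 1/1), width = 1/1 - 0/1 = 1/1
  'b': [0/1 + 1/1*0/1, 0/1 + 1/1*3/5) = [0/1, 3/5)
  'd': [0/1 + 1/1*3/5, 0/1 + 1/1*4/5) = [3/5, 4/5) <- contains code 197/250
  'f': [0/1 + 1/1*4/5, 0/1 + 1/1*1/1) = [4/5, 1/1)
  emit 'd', narrow to [3/5, 4/5)
Step 2: interval [3/5, 4/5), width = 4/5 - 3/5 = 1/5
  'b': [3/5 + 1/5*0/1, 3/5 + 1/5*3/5) = [3/5, 18/25)
  'd': [3/5 + 1/5*3/5, 3/5 + 1/5*4/5) = [18/25, 19/25)
  'f': [3/5 + 1/5*4/5, 3/5 + 1/5*1/1) = [19/25, 4/5) <- contains code 197/250
  emit 'f', narrow to [19/25, 4/5)
Step 3: interval [19/25, 4/5), width = 4/5 - 19/25 = 1/25
  'b': [19/25 + 1/25*0/1, 19/25 + 1/25*3/5) = [19/25, 98/125)
  'd': [19/25 + 1/25*3/5, 19/25 + 1/25*4/5) = [98/125, 99/125) <- contains code 197/250
  'f': [19/25 + 1/25*4/5, 19/25 + 1/25*1/1) = [99/125, 4/5)
  emit 'd', narrow to [98/125, 99/125)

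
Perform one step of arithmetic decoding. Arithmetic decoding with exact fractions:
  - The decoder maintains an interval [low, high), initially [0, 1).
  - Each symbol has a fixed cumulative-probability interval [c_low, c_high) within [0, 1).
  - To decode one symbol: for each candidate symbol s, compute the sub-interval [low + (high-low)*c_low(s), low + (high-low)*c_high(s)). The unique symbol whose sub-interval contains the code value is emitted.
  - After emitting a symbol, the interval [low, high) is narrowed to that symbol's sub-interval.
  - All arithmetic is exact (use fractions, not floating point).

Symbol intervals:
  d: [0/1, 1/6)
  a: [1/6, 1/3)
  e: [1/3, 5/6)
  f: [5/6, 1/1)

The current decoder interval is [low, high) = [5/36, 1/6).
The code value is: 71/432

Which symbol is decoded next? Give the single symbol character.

Answer: f

Derivation:
Interval width = high − low = 1/6 − 5/36 = 1/36
Scaled code = (code − low) / width = (71/432 − 5/36) / 1/36 = 11/12
  d: [0/1, 1/6) 
  a: [1/6, 1/3) 
  e: [1/3, 5/6) 
  f: [5/6, 1/1) ← scaled code falls here ✓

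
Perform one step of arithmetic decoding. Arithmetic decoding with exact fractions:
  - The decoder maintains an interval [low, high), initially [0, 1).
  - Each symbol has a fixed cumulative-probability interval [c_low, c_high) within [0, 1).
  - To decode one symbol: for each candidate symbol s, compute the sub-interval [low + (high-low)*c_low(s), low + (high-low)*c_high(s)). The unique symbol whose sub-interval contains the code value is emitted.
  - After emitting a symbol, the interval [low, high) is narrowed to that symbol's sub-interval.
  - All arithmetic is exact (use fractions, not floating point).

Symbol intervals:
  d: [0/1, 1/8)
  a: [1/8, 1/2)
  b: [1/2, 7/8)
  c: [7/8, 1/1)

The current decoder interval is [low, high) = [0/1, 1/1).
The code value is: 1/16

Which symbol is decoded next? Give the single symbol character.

Answer: d

Derivation:
Interval width = high − low = 1/1 − 0/1 = 1/1
Scaled code = (code − low) / width = (1/16 − 0/1) / 1/1 = 1/16
  d: [0/1, 1/8) ← scaled code falls here ✓
  a: [1/8, 1/2) 
  b: [1/2, 7/8) 
  c: [7/8, 1/1) 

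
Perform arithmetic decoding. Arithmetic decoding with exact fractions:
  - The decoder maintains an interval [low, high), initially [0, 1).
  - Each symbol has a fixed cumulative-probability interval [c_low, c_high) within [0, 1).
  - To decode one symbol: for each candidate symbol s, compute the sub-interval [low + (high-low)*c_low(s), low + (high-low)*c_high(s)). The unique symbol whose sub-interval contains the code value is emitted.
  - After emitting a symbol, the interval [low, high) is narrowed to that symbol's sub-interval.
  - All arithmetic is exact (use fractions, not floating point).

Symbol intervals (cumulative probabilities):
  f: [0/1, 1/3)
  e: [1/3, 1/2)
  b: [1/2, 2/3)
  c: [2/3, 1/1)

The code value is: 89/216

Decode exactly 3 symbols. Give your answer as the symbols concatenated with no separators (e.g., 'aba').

Answer: eec

Derivation:
Step 1: interval [0/1, 1/1), width = 1/1 - 0/1 = 1/1
  'f': [0/1 + 1/1*0/1, 0/1 + 1/1*1/3) = [0/1, 1/3)
  'e': [0/1 + 1/1*1/3, 0/1 + 1/1*1/2) = [1/3, 1/2) <- contains code 89/216
  'b': [0/1 + 1/1*1/2, 0/1 + 1/1*2/3) = [1/2, 2/3)
  'c': [0/1 + 1/1*2/3, 0/1 + 1/1*1/1) = [2/3, 1/1)
  emit 'e', narrow to [1/3, 1/2)
Step 2: interval [1/3, 1/2), width = 1/2 - 1/3 = 1/6
  'f': [1/3 + 1/6*0/1, 1/3 + 1/6*1/3) = [1/3, 7/18)
  'e': [1/3 + 1/6*1/3, 1/3 + 1/6*1/2) = [7/18, 5/12) <- contains code 89/216
  'b': [1/3 + 1/6*1/2, 1/3 + 1/6*2/3) = [5/12, 4/9)
  'c': [1/3 + 1/6*2/3, 1/3 + 1/6*1/1) = [4/9, 1/2)
  emit 'e', narrow to [7/18, 5/12)
Step 3: interval [7/18, 5/12), width = 5/12 - 7/18 = 1/36
  'f': [7/18 + 1/36*0/1, 7/18 + 1/36*1/3) = [7/18, 43/108)
  'e': [7/18 + 1/36*1/3, 7/18 + 1/36*1/2) = [43/108, 29/72)
  'b': [7/18 + 1/36*1/2, 7/18 + 1/36*2/3) = [29/72, 11/27)
  'c': [7/18 + 1/36*2/3, 7/18 + 1/36*1/1) = [11/27, 5/12) <- contains code 89/216
  emit 'c', narrow to [11/27, 5/12)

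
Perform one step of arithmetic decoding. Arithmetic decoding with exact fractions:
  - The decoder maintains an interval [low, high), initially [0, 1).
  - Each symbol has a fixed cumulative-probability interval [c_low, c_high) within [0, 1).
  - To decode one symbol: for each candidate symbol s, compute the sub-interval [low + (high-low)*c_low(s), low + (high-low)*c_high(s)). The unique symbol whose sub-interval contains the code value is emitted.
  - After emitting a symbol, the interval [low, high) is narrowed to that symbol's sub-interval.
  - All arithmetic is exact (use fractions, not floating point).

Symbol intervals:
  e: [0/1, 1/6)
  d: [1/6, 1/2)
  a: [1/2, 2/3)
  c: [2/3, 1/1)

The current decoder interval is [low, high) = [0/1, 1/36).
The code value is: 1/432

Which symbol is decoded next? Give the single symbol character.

Answer: e

Derivation:
Interval width = high − low = 1/36 − 0/1 = 1/36
Scaled code = (code − low) / width = (1/432 − 0/1) / 1/36 = 1/12
  e: [0/1, 1/6) ← scaled code falls here ✓
  d: [1/6, 1/2) 
  a: [1/2, 2/3) 
  c: [2/3, 1/1) 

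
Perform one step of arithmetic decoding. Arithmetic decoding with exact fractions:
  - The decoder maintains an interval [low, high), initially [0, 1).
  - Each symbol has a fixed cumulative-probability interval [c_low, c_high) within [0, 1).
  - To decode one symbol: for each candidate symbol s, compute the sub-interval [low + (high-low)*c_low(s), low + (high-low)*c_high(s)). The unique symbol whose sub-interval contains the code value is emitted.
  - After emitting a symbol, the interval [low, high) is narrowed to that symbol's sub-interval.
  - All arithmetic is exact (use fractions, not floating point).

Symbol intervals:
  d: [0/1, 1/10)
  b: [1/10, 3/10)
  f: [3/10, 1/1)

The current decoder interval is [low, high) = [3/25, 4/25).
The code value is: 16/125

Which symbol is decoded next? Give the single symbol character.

Answer: b

Derivation:
Interval width = high − low = 4/25 − 3/25 = 1/25
Scaled code = (code − low) / width = (16/125 − 3/25) / 1/25 = 1/5
  d: [0/1, 1/10) 
  b: [1/10, 3/10) ← scaled code falls here ✓
  f: [3/10, 1/1) 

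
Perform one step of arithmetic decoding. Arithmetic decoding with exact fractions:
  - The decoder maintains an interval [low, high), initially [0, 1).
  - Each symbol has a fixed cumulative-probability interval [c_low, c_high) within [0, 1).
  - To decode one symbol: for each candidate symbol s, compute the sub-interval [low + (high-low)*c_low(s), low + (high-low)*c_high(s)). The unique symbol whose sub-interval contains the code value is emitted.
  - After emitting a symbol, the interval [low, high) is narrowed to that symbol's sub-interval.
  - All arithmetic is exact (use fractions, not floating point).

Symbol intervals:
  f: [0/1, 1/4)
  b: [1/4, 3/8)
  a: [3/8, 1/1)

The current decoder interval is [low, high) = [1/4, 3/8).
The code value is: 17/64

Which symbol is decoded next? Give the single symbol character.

Answer: f

Derivation:
Interval width = high − low = 3/8 − 1/4 = 1/8
Scaled code = (code − low) / width = (17/64 − 1/4) / 1/8 = 1/8
  f: [0/1, 1/4) ← scaled code falls here ✓
  b: [1/4, 3/8) 
  a: [3/8, 1/1) 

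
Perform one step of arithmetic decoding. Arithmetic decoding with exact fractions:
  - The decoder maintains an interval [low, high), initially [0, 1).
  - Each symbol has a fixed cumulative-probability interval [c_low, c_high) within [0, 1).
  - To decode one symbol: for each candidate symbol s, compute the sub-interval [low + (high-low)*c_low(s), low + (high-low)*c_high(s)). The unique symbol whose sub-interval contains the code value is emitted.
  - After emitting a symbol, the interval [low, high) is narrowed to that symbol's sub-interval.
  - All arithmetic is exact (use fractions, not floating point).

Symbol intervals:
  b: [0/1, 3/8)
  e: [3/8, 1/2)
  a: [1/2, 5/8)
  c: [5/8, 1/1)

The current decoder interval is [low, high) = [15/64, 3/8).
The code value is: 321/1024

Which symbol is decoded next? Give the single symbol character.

Interval width = high − low = 3/8 − 15/64 = 9/64
Scaled code = (code − low) / width = (321/1024 − 15/64) / 9/64 = 9/16
  b: [0/1, 3/8) 
  e: [3/8, 1/2) 
  a: [1/2, 5/8) ← scaled code falls here ✓
  c: [5/8, 1/1) 

Answer: a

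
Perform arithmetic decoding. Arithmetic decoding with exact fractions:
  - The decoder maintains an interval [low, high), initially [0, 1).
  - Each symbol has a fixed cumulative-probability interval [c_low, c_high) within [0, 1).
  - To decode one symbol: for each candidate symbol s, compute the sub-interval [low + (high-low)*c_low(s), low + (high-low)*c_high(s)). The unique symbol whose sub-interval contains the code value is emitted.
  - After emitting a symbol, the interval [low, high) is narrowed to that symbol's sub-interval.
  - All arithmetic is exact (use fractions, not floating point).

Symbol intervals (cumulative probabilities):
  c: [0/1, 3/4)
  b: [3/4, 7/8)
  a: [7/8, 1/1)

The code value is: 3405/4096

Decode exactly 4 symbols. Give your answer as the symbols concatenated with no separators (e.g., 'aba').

Step 1: interval [0/1, 1/1), width = 1/1 - 0/1 = 1/1
  'c': [0/1 + 1/1*0/1, 0/1 + 1/1*3/4) = [0/1, 3/4)
  'b': [0/1 + 1/1*3/4, 0/1 + 1/1*7/8) = [3/4, 7/8) <- contains code 3405/4096
  'a': [0/1 + 1/1*7/8, 0/1 + 1/1*1/1) = [7/8, 1/1)
  emit 'b', narrow to [3/4, 7/8)
Step 2: interval [3/4, 7/8), width = 7/8 - 3/4 = 1/8
  'c': [3/4 + 1/8*0/1, 3/4 + 1/8*3/4) = [3/4, 27/32) <- contains code 3405/4096
  'b': [3/4 + 1/8*3/4, 3/4 + 1/8*7/8) = [27/32, 55/64)
  'a': [3/4 + 1/8*7/8, 3/4 + 1/8*1/1) = [55/64, 7/8)
  emit 'c', narrow to [3/4, 27/32)
Step 3: interval [3/4, 27/32), width = 27/32 - 3/4 = 3/32
  'c': [3/4 + 3/32*0/1, 3/4 + 3/32*3/4) = [3/4, 105/128)
  'b': [3/4 + 3/32*3/4, 3/4 + 3/32*7/8) = [105/128, 213/256) <- contains code 3405/4096
  'a': [3/4 + 3/32*7/8, 3/4 + 3/32*1/1) = [213/256, 27/32)
  emit 'b', narrow to [105/128, 213/256)
Step 4: interval [105/128, 213/256), width = 213/256 - 105/128 = 3/256
  'c': [105/128 + 3/256*0/1, 105/128 + 3/256*3/4) = [105/128, 849/1024)
  'b': [105/128 + 3/256*3/4, 105/128 + 3/256*7/8) = [849/1024, 1701/2048)
  'a': [105/128 + 3/256*7/8, 105/128 + 3/256*1/1) = [1701/2048, 213/256) <- contains code 3405/4096
  emit 'a', narrow to [1701/2048, 213/256)

Answer: bcba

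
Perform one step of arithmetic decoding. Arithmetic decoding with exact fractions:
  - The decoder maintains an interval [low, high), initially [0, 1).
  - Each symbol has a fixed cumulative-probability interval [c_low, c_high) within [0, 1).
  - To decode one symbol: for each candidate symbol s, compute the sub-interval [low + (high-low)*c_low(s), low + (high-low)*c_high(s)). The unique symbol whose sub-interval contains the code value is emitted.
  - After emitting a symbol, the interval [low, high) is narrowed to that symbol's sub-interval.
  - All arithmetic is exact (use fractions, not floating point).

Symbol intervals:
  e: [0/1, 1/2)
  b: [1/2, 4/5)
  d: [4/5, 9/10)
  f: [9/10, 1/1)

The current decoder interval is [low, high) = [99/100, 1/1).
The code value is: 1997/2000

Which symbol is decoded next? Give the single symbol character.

Interval width = high − low = 1/1 − 99/100 = 1/100
Scaled code = (code − low) / width = (1997/2000 − 99/100) / 1/100 = 17/20
  e: [0/1, 1/2) 
  b: [1/2, 4/5) 
  d: [4/5, 9/10) ← scaled code falls here ✓
  f: [9/10, 1/1) 

Answer: d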